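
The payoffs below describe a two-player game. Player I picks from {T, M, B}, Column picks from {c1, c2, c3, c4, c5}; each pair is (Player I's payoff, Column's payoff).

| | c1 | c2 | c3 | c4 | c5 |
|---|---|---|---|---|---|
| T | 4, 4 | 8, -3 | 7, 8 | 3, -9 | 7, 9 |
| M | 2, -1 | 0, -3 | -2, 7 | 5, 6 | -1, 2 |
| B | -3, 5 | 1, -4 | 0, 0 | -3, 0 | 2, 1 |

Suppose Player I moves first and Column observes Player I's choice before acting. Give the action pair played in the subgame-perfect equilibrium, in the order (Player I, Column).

(T, c5)

Column best-responds to each possible Player I move:
- T → Column plays c5 (best of 4, -3, 8, -9, 9); Player I gets 7.
- M → Column plays c3 (best of -1, -3, 7, 6, 2); Player I gets -2.
- B → Column plays c1 (best of 5, -4, 0, 0, 1); Player I gets -3.
Maximizing over 7, -2, -3, Player I chooses T. Subgame-perfect outcome: (T, c5) with payoffs (7, 9).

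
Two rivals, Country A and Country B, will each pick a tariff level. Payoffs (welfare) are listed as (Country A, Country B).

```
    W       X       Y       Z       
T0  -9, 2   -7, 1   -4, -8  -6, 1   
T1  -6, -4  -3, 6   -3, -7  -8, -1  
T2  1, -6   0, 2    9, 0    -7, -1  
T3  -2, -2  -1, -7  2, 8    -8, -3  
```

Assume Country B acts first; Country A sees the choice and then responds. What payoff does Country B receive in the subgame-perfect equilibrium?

2

Country A best-responds to each possible Country B move:
- W: BR = T2, leader payoff -6.
- X: BR = T2, leader payoff 2.
- Y: BR = T2, leader payoff 0.
- Z: BR = T0, leader payoff 1.
Country B's induced payoffs are -6, 2, 0, 1, so Country B commits to X. Subgame-perfect outcome: (T2, X) with payoffs (0, 2).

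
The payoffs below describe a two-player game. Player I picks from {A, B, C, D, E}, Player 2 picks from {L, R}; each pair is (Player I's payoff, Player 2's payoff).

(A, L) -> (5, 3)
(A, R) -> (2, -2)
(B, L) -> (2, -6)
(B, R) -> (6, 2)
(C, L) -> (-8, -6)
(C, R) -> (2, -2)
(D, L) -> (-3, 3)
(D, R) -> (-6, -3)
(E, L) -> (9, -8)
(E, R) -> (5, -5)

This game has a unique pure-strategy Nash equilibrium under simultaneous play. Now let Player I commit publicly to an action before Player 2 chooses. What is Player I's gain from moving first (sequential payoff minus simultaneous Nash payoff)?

0

Solve by backward induction (Player I leads).
- A: Player 2 compares 3, -2 and picks L; Player I would get 5.
- B: Player 2 compares -6, 2 and picks R; Player I would get 6.
- C: Player 2 compares -6, -2 and picks R; Player I would get 2.
- D: Player 2 compares 3, -3 and picks L; Player I would get -3.
- E: Player 2 compares -8, -5 and picks R; Player I would get 5.
Player I's induced payoffs are 5, 6, 2, -3, 5, so Player I commits to B. Subgame-perfect outcome: (B, R) with payoffs (6, 2).
Now find the simultaneous Nash equilibrium.
Player I's best replies: L→E; R→B.
Player 2's best replies: A→L; B→R; C→R; D→L; E→R.
Only (B, R) has each player best-responding; Nash payoffs (6, 2).
Player I's commitment gain: 6 − 6 = 0.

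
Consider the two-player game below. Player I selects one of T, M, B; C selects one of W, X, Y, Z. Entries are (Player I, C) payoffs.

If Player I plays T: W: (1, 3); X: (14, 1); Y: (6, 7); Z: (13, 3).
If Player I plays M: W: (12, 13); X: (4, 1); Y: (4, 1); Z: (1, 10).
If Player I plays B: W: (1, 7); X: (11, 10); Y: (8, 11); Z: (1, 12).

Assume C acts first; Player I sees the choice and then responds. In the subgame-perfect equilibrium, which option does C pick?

Player I best-responds to each possible C move:
- W: Player I compares 1, 12, 1 and picks M; C would get 13.
- X: Player I compares 14, 4, 11 and picks T; C would get 1.
- Y: Player I compares 6, 4, 8 and picks B; C would get 11.
- Z: Player I compares 13, 1, 1 and picks T; C would get 3.
C's induced payoffs are 13, 1, 11, 3, so C commits to W. Subgame-perfect outcome: (M, W) with payoffs (12, 13).

W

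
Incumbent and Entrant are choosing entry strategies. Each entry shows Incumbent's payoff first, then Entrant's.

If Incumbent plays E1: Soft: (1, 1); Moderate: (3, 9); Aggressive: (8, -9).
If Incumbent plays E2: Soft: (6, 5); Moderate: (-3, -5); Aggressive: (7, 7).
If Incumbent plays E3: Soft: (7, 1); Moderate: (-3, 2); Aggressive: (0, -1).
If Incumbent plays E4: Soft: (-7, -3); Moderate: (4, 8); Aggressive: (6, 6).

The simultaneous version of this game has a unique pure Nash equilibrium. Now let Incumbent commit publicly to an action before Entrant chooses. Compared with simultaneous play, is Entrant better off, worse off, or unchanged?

Solve by backward induction (Incumbent leads).
- E1: BR = Moderate, leader payoff 3.
- E2: BR = Aggressive, leader payoff 7.
- E3: BR = Moderate, leader payoff -3.
- E4: BR = Moderate, leader payoff 4.
Among 3, 7, -3, 4, the best is 7 at E2. Subgame-perfect outcome: (E2, Aggressive) with payoffs (7, 7).
Now find the simultaneous Nash equilibrium.
Incumbent's best replies: Soft→E3; Moderate→E4; Aggressive→E1.
Entrant's best replies: E1→Moderate; E2→Aggressive; E3→Moderate; E4→Moderate.
The unique mutual best reply is (E4, Moderate), giving (4, 8).
Entrant earns 7 sequentially versus 8 at the Nash outcome: worse off.

worse off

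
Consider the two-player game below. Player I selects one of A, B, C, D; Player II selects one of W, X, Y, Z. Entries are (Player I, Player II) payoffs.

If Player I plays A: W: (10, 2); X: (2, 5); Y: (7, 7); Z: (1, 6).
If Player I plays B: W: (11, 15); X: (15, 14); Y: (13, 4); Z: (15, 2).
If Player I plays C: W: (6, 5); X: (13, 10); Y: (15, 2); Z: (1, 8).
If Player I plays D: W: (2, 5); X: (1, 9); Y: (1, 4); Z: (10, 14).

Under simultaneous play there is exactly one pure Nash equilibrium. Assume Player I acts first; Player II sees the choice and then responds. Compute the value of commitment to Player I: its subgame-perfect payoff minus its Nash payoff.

Solve by backward induction (Player I leads).
- A → Player II plays Y (best of 2, 5, 7, 6); Player I gets 7.
- B → Player II plays W (best of 15, 14, 4, 2); Player I gets 11.
- C → Player II plays X (best of 5, 10, 2, 8); Player I gets 13.
- D → Player II plays Z (best of 5, 9, 4, 14); Player I gets 10.
Among 7, 11, 13, 10, the best is 13 at C. Subgame-perfect outcome: (C, X) with payoffs (13, 10).
Under simultaneous play:
Player I's best replies: W→B; X→B; Y→C; Z→B.
Player II's best replies: A→Y; B→W; C→X; D→Z.
Only (B, W) has each player best-responding; Nash payoffs (11, 15).
Player I's commitment gain: 13 − 11 = 2.

2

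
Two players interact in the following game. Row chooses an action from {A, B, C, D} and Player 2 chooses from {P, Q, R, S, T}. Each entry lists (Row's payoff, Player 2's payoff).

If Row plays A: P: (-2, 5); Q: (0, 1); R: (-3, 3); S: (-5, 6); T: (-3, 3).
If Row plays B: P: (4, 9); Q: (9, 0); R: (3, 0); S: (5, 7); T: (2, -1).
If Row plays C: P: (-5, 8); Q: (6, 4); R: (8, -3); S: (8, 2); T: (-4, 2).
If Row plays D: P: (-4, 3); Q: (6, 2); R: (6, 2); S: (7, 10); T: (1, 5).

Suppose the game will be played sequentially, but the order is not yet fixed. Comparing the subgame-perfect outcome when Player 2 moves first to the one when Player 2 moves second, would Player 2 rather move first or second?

If Row leads: Player 2's best replies are A→S, B→P, C→P, D→S; Row's induced payoffs -5, 4, -5, 7; outcome (D, S), payoffs (7, 10).
If Player 2 leads: Row's best replies are P→B, Q→B, R→C, S→C, T→B; Player 2's induced payoffs 9, 0, -3, 2, -1; outcome (B, P), payoffs (4, 9).
Player 2 gets 9 moving first and 10 moving second, so Player 2 prefers to move second.

second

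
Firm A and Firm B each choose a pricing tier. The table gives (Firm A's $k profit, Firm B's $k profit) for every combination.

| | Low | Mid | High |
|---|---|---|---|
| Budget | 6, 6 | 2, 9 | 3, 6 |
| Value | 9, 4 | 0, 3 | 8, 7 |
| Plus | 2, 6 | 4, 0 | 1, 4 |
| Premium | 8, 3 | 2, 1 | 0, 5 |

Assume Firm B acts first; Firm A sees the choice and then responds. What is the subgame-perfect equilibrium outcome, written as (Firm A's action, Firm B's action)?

(Value, High)

Firm A best-responds to each possible Firm B move:
- Low: BR = Value, leader payoff 4.
- Mid: BR = Plus, leader payoff 0.
- High: BR = Value, leader payoff 7.
Among 4, 0, 7, the best is 7 at High. Subgame-perfect outcome: (Value, High) with payoffs (8, 7).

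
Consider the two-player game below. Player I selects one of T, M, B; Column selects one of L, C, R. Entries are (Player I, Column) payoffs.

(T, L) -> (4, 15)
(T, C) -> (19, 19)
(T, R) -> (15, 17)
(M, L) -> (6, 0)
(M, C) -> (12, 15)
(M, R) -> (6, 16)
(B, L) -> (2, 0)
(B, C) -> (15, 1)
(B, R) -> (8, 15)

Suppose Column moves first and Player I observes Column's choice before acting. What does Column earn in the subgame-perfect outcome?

19

Solve by backward induction (Column leads).
- L → Player I plays M (best of 4, 6, 2); Column gets 0.
- C → Player I plays T (best of 19, 12, 15); Column gets 19.
- R → Player I plays T (best of 15, 6, 8); Column gets 17.
Maximizing over 0, 19, 17, Column chooses C. Subgame-perfect outcome: (T, C) with payoffs (19, 19).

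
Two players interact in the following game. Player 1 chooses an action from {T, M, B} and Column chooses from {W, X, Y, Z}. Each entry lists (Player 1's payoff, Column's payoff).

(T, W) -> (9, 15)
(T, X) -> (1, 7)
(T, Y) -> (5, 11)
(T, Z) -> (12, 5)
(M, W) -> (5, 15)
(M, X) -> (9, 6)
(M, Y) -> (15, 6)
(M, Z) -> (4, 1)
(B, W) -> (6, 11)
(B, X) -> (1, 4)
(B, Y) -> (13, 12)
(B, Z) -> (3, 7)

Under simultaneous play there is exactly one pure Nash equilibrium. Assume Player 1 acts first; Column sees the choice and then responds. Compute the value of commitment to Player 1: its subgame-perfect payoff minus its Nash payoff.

Work backward from Column's decision.
- T: BR = W, leader payoff 9.
- M: BR = W, leader payoff 5.
- B: BR = Y, leader payoff 13.
Among 9, 5, 13, the best is 13 at B. Subgame-perfect outcome: (B, Y) with payoffs (13, 12).
Now find the simultaneous Nash equilibrium.
Player 1's best replies: W→T; X→M; Y→M; Z→T.
Column's best replies: T→W; M→W; B→Y.
The unique mutual best reply is (T, W), giving (9, 15).
Player 1's commitment gain: 13 − 9 = 4.

4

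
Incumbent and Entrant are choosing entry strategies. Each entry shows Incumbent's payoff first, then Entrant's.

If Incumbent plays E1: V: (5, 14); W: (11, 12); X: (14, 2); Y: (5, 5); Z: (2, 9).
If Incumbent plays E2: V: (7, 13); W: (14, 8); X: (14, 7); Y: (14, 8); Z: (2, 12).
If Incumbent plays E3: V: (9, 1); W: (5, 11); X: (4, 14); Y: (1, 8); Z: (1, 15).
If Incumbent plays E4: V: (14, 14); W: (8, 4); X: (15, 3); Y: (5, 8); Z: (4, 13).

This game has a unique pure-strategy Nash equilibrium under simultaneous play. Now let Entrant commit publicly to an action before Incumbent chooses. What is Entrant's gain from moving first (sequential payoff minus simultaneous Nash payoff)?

Solve by backward induction (Entrant leads).
- V: BR = E4, leader payoff 14.
- W: BR = E2, leader payoff 8.
- X: BR = E4, leader payoff 3.
- Y: BR = E2, leader payoff 8.
- Z: BR = E4, leader payoff 13.
Maximizing over 14, 8, 3, 8, 13, Entrant chooses V. Subgame-perfect outcome: (E4, V) with payoffs (14, 14).
Now find the simultaneous Nash equilibrium.
Incumbent's best replies: V→E4; W→E2; X→E4; Y→E2; Z→E4.
Entrant's best replies: E1→V; E2→V; E3→Z; E4→V.
The unique mutual best reply is (E4, V), giving (14, 14).
Entrant's commitment gain: 14 − 14 = 0.

0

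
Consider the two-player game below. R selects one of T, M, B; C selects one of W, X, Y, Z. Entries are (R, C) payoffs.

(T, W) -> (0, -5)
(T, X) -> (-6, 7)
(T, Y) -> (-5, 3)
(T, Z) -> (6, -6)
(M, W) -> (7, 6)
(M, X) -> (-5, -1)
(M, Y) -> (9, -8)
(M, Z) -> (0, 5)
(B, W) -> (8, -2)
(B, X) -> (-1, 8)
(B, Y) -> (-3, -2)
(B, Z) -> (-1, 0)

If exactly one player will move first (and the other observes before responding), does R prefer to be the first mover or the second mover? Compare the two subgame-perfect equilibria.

If R leads: C's best replies are T→X, M→W, B→X; R's induced payoffs -6, 7, -1; outcome (M, W), payoffs (7, 6).
If C leads: R's best replies are W→B, X→B, Y→M, Z→T; C's induced payoffs -2, 8, -8, -6; outcome (B, X), payoffs (-1, 8).
R gets 7 moving first and -1 moving second, so R prefers to move first.

first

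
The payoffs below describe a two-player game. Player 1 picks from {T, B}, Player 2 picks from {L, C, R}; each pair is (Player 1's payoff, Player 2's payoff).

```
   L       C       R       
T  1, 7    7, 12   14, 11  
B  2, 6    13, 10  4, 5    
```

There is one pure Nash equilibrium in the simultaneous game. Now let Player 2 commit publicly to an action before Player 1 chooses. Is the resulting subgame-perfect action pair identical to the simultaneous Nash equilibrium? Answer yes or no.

Work backward from Player 1's decision.
- L: Player 1 compares 1, 2 and picks B; Player 2 would get 6.
- C: Player 1 compares 7, 13 and picks B; Player 2 would get 10.
- R: Player 1 compares 14, 4 and picks T; Player 2 would get 11.
Maximizing over 6, 10, 11, Player 2 chooses R. Subgame-perfect outcome: (T, R) with payoffs (14, 11).
Now find the simultaneous Nash equilibrium.
Player 1's best replies: L→B; C→B; R→T.
Player 2's best replies: T→C; B→C.
Only (B, C) has each player best-responding; Nash payoffs (13, 10).
Sequential outcome (T, R) differs from the Nash profile (B, C).

no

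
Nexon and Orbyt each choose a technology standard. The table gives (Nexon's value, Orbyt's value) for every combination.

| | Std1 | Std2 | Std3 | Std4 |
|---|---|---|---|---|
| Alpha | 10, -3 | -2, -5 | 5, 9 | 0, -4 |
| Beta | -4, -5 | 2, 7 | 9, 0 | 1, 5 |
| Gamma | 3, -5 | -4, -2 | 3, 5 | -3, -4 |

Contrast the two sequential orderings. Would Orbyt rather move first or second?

If Nexon leads: Orbyt's best replies are Alpha→Std3, Beta→Std2, Gamma→Std3; Nexon's induced payoffs 5, 2, 3; outcome (Alpha, Std3), payoffs (5, 9).
If Orbyt leads: Nexon's best replies are Std1→Alpha, Std2→Beta, Std3→Beta, Std4→Beta; Orbyt's induced payoffs -3, 7, 0, 5; outcome (Beta, Std2), payoffs (2, 7).
Orbyt gets 7 moving first and 9 moving second, so Orbyt prefers to move second.

second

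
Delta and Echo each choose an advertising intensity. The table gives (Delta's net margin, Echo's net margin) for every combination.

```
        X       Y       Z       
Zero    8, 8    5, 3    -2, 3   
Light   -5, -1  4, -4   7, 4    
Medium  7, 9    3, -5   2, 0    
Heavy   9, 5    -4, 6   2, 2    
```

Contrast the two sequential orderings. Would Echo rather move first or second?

second

If Delta leads: Echo's best replies are Zero→X, Light→Z, Medium→X, Heavy→Y; Delta's induced payoffs 8, 7, 7, -4; outcome (Zero, X), payoffs (8, 8).
If Echo leads: Delta's best replies are X→Heavy, Y→Zero, Z→Light; Echo's induced payoffs 5, 3, 4; outcome (Heavy, X), payoffs (9, 5).
Echo gets 5 moving first and 8 moving second, so Echo prefers to move second.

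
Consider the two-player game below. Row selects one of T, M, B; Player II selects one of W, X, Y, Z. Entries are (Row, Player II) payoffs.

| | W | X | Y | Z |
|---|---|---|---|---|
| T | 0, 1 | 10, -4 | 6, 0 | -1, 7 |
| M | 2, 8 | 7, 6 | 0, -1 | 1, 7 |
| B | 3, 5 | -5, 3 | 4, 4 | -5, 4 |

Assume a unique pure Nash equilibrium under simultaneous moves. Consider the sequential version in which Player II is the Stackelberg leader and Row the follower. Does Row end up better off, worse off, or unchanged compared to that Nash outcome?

worse off

Row best-responds to each possible Player II move:
- W: Row compares 0, 2, 3 and picks B; Player II would get 5.
- X: Row compares 10, 7, -5 and picks T; Player II would get -4.
- Y: Row compares 6, 0, 4 and picks T; Player II would get 0.
- Z: Row compares -1, 1, -5 and picks M; Player II would get 7.
Among 5, -4, 0, 7, the best is 7 at Z. Subgame-perfect outcome: (M, Z) with payoffs (1, 7).
For the simultaneous game, intersect best replies.
Row's best replies: W→B; X→T; Y→T; Z→M.
Player II's best replies: T→Z; M→W; B→W.
Only (B, W) has each player best-responding; Nash payoffs (3, 5).
Row earns 1 sequentially versus 3 at the Nash outcome: worse off.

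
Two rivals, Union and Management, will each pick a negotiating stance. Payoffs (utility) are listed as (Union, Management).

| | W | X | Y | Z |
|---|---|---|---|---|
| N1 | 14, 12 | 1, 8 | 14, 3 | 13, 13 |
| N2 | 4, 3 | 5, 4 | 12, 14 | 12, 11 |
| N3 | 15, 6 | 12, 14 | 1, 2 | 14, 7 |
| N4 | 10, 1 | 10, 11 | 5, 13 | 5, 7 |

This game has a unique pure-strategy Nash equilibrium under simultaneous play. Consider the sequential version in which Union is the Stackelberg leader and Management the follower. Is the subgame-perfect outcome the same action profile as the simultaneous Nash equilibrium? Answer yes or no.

no

Work backward from Management's decision.
- N1: Management compares 12, 8, 3, 13 and picks Z; Union would get 13.
- N2: Management compares 3, 4, 14, 11 and picks Y; Union would get 12.
- N3: Management compares 6, 14, 2, 7 and picks X; Union would get 12.
- N4: Management compares 1, 11, 13, 7 and picks Y; Union would get 5.
Union's induced payoffs are 13, 12, 12, 5, so Union commits to N1. Subgame-perfect outcome: (N1, Z) with payoffs (13, 13).
Now find the simultaneous Nash equilibrium.
Union's best replies: W→N3; X→N3; Y→N1; Z→N3.
Management's best replies: N1→Z; N2→Y; N3→X; N4→Y.
Only (N3, X) has each player best-responding; Nash payoffs (12, 14).
Sequential outcome (N1, Z) differs from the Nash profile (N3, X).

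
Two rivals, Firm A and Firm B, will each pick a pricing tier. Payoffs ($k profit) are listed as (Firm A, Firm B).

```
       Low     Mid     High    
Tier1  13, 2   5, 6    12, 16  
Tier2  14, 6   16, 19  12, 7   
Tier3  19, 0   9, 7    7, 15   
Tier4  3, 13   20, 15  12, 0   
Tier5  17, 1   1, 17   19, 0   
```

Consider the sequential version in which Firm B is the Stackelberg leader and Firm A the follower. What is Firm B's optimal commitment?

Work backward from Firm A's decision.
- Low → Firm A plays Tier3 (best of 13, 14, 19, 3, 17); Firm B gets 0.
- Mid → Firm A plays Tier4 (best of 5, 16, 9, 20, 1); Firm B gets 15.
- High → Firm A plays Tier5 (best of 12, 12, 7, 12, 19); Firm B gets 0.
Maximizing over 0, 15, 0, Firm B chooses Mid. Subgame-perfect outcome: (Tier4, Mid) with payoffs (20, 15).

Mid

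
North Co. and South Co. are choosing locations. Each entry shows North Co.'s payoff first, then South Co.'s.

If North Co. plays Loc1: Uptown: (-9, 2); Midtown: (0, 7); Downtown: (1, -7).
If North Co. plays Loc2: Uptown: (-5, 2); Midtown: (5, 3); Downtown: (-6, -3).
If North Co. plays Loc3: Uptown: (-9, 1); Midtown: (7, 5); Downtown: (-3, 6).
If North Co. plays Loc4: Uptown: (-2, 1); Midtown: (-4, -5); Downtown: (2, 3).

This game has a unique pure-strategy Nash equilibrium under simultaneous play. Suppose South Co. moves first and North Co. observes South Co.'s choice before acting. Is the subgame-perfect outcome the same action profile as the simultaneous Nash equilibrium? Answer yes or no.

no

North Co. best-responds to each possible South Co. move:
- Uptown: BR = Loc4, leader payoff 1.
- Midtown: BR = Loc3, leader payoff 5.
- Downtown: BR = Loc4, leader payoff 3.
Maximizing over 1, 5, 3, South Co. chooses Midtown. Subgame-perfect outcome: (Loc3, Midtown) with payoffs (7, 5).
Now find the simultaneous Nash equilibrium.
North Co.'s best replies: Uptown→Loc4; Midtown→Loc3; Downtown→Loc4.
South Co.'s best replies: Loc1→Midtown; Loc2→Midtown; Loc3→Downtown; Loc4→Downtown.
The unique mutual best reply is (Loc4, Downtown), giving (2, 3).
Sequential outcome (Loc3, Midtown) differs from the Nash profile (Loc4, Downtown).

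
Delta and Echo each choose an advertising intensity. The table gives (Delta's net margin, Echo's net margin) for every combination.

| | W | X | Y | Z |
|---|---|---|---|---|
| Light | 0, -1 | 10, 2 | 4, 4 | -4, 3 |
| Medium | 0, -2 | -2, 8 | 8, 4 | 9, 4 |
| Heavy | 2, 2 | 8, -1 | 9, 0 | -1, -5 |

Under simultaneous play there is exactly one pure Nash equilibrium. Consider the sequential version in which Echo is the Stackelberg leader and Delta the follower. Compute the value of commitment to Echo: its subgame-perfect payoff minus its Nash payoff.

2

Work backward from Delta's decision.
- W → Delta plays Heavy (best of 0, 0, 2); Echo gets 2.
- X → Delta plays Light (best of 10, -2, 8); Echo gets 2.
- Y → Delta plays Heavy (best of 4, 8, 9); Echo gets 0.
- Z → Delta plays Medium (best of -4, 9, -1); Echo gets 4.
Echo's induced payoffs are 2, 2, 0, 4, so Echo commits to Z. Subgame-perfect outcome: (Medium, Z) with payoffs (9, 4).
Under simultaneous play:
Delta's best replies: W→Heavy; X→Light; Y→Heavy; Z→Medium.
Echo's best replies: Light→Y; Medium→X; Heavy→W.
The unique mutual best reply is (Heavy, W), giving (2, 2).
Echo's commitment gain: 4 − 2 = 2.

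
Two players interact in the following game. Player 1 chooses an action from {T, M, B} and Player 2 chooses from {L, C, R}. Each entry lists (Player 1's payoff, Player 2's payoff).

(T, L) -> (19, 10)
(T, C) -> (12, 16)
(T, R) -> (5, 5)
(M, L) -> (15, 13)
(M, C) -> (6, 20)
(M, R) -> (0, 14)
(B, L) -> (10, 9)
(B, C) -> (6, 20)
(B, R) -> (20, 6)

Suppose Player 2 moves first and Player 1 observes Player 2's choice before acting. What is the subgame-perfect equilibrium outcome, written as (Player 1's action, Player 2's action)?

(T, C)

Backward induction with Player 2 moving first.
- L: BR = T, leader payoff 10.
- C: BR = T, leader payoff 16.
- R: BR = B, leader payoff 6.
Maximizing over 10, 16, 6, Player 2 chooses C. Subgame-perfect outcome: (T, C) with payoffs (12, 16).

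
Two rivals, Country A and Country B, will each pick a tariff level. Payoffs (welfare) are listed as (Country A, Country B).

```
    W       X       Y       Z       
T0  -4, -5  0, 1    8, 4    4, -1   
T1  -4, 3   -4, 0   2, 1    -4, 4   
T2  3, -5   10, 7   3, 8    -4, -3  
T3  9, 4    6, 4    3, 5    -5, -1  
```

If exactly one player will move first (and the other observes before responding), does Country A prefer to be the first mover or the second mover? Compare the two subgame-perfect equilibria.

If Country A leads: Country B's best replies are T0→Y, T1→Z, T2→Y, T3→Y; Country A's induced payoffs 8, -4, 3, 3; outcome (T0, Y), payoffs (8, 4).
If Country B leads: Country A's best replies are W→T3, X→T2, Y→T0, Z→T0; Country B's induced payoffs 4, 7, 4, -1; outcome (T2, X), payoffs (10, 7).
Country A gets 8 moving first and 10 moving second, so Country A prefers to move second.

second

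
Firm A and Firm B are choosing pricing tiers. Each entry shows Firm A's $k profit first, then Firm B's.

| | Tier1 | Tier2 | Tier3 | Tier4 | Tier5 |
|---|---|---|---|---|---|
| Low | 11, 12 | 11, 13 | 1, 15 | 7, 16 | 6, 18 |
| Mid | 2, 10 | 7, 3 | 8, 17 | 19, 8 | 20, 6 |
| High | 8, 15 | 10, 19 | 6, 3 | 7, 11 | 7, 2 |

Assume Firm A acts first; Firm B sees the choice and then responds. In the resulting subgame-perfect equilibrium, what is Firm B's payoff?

19

Solve by backward induction (Firm A leads).
- Low: BR = Tier5, leader payoff 6.
- Mid: BR = Tier3, leader payoff 8.
- High: BR = Tier2, leader payoff 10.
Maximizing over 6, 8, 10, Firm A chooses High. Subgame-perfect outcome: (High, Tier2) with payoffs (10, 19).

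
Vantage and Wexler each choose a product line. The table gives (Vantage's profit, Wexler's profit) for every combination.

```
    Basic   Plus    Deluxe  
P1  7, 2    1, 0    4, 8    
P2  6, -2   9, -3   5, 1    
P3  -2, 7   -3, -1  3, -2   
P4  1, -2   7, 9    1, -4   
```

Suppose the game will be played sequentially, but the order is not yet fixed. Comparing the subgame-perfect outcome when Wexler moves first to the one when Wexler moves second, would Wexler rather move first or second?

If Vantage leads: Wexler's best replies are P1→Deluxe, P2→Deluxe, P3→Basic, P4→Plus; Vantage's induced payoffs 4, 5, -2, 7; outcome (P4, Plus), payoffs (7, 9).
If Wexler leads: Vantage's best replies are Basic→P1, Plus→P2, Deluxe→P2; Wexler's induced payoffs 2, -3, 1; outcome (P1, Basic), payoffs (7, 2).
Wexler gets 2 moving first and 9 moving second, so Wexler prefers to move second.

second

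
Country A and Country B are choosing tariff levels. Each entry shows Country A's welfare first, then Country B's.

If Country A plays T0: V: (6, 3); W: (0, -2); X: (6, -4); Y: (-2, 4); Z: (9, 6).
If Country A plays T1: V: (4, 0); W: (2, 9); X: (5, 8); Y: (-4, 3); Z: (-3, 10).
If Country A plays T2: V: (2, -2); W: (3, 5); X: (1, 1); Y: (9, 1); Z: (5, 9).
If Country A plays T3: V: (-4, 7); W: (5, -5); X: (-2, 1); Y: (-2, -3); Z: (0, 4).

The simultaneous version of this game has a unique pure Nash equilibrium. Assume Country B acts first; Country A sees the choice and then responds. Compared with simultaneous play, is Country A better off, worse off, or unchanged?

unchanged

Work backward from Country A's decision.
- V: Country A compares 6, 4, 2, -4 and picks T0; Country B would get 3.
- W: Country A compares 0, 2, 3, 5 and picks T3; Country B would get -5.
- X: Country A compares 6, 5, 1, -2 and picks T0; Country B would get -4.
- Y: Country A compares -2, -4, 9, -2 and picks T2; Country B would get 1.
- Z: Country A compares 9, -3, 5, 0 and picks T0; Country B would get 6.
Maximizing over 3, -5, -4, 1, 6, Country B chooses Z. Subgame-perfect outcome: (T0, Z) with payoffs (9, 6).
Now find the simultaneous Nash equilibrium.
Country A's best replies: V→T0; W→T3; X→T0; Y→T2; Z→T0.
Country B's best replies: T0→Z; T1→Z; T2→Z; T3→V.
Only (T0, Z) has each player best-responding; Nash payoffs (9, 6).
Country A earns 9 sequentially versus 9 at the Nash outcome: unchanged.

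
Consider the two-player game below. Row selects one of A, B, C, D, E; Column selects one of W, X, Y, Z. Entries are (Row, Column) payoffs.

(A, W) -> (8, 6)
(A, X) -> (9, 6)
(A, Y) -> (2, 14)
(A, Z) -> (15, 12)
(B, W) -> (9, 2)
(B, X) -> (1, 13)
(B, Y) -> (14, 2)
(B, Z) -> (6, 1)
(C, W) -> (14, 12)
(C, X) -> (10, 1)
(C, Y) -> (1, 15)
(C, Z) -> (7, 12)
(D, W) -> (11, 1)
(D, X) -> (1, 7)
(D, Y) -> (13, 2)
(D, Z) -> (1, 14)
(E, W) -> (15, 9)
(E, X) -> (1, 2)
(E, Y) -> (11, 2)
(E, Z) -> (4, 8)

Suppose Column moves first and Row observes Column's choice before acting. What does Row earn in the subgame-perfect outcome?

Backward induction with Column moving first.
- W: BR = E, leader payoff 9.
- X: BR = C, leader payoff 1.
- Y: BR = B, leader payoff 2.
- Z: BR = A, leader payoff 12.
Among 9, 1, 2, 12, the best is 12 at Z. Subgame-perfect outcome: (A, Z) with payoffs (15, 12).

15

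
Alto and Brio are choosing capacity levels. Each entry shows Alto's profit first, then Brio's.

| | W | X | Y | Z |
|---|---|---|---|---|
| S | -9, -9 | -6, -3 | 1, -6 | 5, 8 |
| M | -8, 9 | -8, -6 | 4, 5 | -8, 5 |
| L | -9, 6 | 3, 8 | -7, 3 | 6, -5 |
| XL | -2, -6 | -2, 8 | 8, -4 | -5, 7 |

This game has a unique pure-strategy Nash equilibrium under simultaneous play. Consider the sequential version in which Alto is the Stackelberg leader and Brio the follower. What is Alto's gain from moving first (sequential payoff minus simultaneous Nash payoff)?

2

Solve by backward induction (Alto leads).
- S: BR = Z, leader payoff 5.
- M: BR = W, leader payoff -8.
- L: BR = X, leader payoff 3.
- XL: BR = X, leader payoff -2.
Maximizing over 5, -8, 3, -2, Alto chooses S. Subgame-perfect outcome: (S, Z) with payoffs (5, 8).
Now find the simultaneous Nash equilibrium.
Alto's best replies: W→XL; X→L; Y→XL; Z→L.
Brio's best replies: S→Z; M→W; L→X; XL→X.
The unique mutual best reply is (L, X), giving (3, 8).
Alto's commitment gain: 5 − 3 = 2.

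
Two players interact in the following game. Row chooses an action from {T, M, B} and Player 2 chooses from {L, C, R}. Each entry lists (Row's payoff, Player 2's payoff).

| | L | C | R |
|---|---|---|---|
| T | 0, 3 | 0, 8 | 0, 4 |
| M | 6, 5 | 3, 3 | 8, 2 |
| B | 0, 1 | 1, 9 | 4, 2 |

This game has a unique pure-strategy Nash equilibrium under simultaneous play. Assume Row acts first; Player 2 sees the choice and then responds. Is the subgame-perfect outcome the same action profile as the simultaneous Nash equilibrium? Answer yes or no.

yes

Player 2 best-responds to each possible Row move:
- T → Player 2 plays C (best of 3, 8, 4); Row gets 0.
- M → Player 2 plays L (best of 5, 3, 2); Row gets 6.
- B → Player 2 plays C (best of 1, 9, 2); Row gets 1.
Among 0, 6, 1, the best is 6 at M. Subgame-perfect outcome: (M, L) with payoffs (6, 5).
For the simultaneous game, intersect best replies.
Row's best replies: L→M; C→M; R→M.
Player 2's best replies: T→C; M→L; B→C.
Only (M, L) has each player best-responding; Nash payoffs (6, 5).
Sequential outcome (M, L) coincides with the Nash profile (M, L).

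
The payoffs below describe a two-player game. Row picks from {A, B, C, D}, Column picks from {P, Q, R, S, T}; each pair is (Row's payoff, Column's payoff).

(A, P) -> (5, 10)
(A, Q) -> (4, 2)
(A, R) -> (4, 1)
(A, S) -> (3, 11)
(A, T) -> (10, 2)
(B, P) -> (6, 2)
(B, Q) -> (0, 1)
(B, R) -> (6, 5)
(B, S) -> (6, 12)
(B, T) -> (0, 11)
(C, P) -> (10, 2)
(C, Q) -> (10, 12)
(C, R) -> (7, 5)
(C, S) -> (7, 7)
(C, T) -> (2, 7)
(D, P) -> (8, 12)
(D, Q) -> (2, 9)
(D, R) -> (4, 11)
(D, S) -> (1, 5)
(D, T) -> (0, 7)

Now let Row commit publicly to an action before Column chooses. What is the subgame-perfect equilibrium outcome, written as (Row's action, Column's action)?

(C, Q)

Solve by backward induction (Row leads).
- A → Column plays S (best of 10, 2, 1, 11, 2); Row gets 3.
- B → Column plays S (best of 2, 1, 5, 12, 11); Row gets 6.
- C → Column plays Q (best of 2, 12, 5, 7, 7); Row gets 10.
- D → Column plays P (best of 12, 9, 11, 5, 7); Row gets 8.
Row's induced payoffs are 3, 6, 10, 8, so Row commits to C. Subgame-perfect outcome: (C, Q) with payoffs (10, 12).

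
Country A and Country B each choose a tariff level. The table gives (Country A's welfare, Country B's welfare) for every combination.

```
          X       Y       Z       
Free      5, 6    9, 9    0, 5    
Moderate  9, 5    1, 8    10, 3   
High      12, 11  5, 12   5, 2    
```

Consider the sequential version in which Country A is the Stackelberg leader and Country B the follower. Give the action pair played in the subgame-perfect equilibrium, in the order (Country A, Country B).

(Free, Y)

Country B best-responds to each possible Country A move:
- Free: Country B compares 6, 9, 5 and picks Y; Country A would get 9.
- Moderate: Country B compares 5, 8, 3 and picks Y; Country A would get 1.
- High: Country B compares 11, 12, 2 and picks Y; Country A would get 5.
Among 9, 1, 5, the best is 9 at Free. Subgame-perfect outcome: (Free, Y) with payoffs (9, 9).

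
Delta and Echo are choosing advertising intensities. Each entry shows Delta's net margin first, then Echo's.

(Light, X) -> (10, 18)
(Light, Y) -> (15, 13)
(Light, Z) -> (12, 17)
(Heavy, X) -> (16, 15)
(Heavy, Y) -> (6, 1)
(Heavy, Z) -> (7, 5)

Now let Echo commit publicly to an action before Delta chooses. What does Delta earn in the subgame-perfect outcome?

12

Delta best-responds to each possible Echo move:
- X → Delta plays Heavy (best of 10, 16); Echo gets 15.
- Y → Delta plays Light (best of 15, 6); Echo gets 13.
- Z → Delta plays Light (best of 12, 7); Echo gets 17.
Among 15, 13, 17, the best is 17 at Z. Subgame-perfect outcome: (Light, Z) with payoffs (12, 17).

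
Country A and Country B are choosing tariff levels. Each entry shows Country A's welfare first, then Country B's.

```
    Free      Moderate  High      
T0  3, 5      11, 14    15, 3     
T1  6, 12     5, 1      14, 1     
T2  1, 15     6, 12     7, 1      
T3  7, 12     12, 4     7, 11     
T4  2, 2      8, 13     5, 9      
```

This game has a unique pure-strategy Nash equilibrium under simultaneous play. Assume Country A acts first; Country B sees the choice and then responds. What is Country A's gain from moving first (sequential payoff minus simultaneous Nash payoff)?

Backward induction with Country A moving first.
- T0: Country B compares 5, 14, 3 and picks Moderate; Country A would get 11.
- T1: Country B compares 12, 1, 1 and picks Free; Country A would get 6.
- T2: Country B compares 15, 12, 1 and picks Free; Country A would get 1.
- T3: Country B compares 12, 4, 11 and picks Free; Country A would get 7.
- T4: Country B compares 2, 13, 9 and picks Moderate; Country A would get 8.
Among 11, 6, 1, 7, 8, the best is 11 at T0. Subgame-perfect outcome: (T0, Moderate) with payoffs (11, 14).
Under simultaneous play:
Country A's best replies: Free→T3; Moderate→T3; High→T0.
Country B's best replies: T0→Moderate; T1→Free; T2→Free; T3→Free; T4→Moderate.
Only (T3, Free) has each player best-responding; Nash payoffs (7, 12).
Country A's commitment gain: 11 − 7 = 4.

4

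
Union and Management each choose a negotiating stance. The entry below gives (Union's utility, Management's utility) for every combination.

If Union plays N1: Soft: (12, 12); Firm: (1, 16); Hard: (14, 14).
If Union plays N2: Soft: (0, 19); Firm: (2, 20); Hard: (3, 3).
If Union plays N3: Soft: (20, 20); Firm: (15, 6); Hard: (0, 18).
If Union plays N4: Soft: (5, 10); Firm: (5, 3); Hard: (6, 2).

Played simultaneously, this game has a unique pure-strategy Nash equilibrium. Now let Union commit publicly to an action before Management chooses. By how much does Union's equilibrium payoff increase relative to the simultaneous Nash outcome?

0

Backward induction with Union moving first.
- N1: Management compares 12, 16, 14 and picks Firm; Union would get 1.
- N2: Management compares 19, 20, 3 and picks Firm; Union would get 2.
- N3: Management compares 20, 6, 18 and picks Soft; Union would get 20.
- N4: Management compares 10, 3, 2 and picks Soft; Union would get 5.
Maximizing over 1, 2, 20, 5, Union chooses N3. Subgame-perfect outcome: (N3, Soft) with payoffs (20, 20).
Under simultaneous play:
Union's best replies: Soft→N3; Firm→N3; Hard→N1.
Management's best replies: N1→Firm; N2→Firm; N3→Soft; N4→Soft.
The unique mutual best reply is (N3, Soft), giving (20, 20).
Union's commitment gain: 20 − 20 = 0.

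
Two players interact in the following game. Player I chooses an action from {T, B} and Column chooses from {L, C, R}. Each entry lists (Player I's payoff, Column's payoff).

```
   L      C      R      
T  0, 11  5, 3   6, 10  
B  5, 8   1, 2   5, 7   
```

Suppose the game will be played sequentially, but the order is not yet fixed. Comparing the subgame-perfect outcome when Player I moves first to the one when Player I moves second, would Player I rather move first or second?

second

If Player I leads: Column's best replies are T→L, B→L; Player I's induced payoffs 0, 5; outcome (B, L), payoffs (5, 8).
If Column leads: Player I's best replies are L→B, C→T, R→T; Column's induced payoffs 8, 3, 10; outcome (T, R), payoffs (6, 10).
Player I gets 5 moving first and 6 moving second, so Player I prefers to move second.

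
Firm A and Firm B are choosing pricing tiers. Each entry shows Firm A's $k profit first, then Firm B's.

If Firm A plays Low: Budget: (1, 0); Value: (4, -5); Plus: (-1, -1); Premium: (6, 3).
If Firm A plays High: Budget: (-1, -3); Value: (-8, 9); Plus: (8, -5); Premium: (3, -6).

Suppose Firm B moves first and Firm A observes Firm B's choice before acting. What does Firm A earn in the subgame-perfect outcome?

6

Backward induction with Firm B moving first.
- Budget: BR = Low, leader payoff 0.
- Value: BR = Low, leader payoff -5.
- Plus: BR = High, leader payoff -5.
- Premium: BR = Low, leader payoff 3.
Maximizing over 0, -5, -5, 3, Firm B chooses Premium. Subgame-perfect outcome: (Low, Premium) with payoffs (6, 3).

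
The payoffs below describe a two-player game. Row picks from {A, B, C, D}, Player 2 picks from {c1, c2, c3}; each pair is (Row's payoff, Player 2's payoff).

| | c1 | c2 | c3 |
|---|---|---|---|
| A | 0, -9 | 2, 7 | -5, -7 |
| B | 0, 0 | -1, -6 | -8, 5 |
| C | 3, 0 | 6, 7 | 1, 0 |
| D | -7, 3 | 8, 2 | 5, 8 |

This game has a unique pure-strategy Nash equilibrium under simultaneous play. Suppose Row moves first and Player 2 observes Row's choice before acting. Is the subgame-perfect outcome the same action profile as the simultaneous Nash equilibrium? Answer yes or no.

Backward induction with Row moving first.
- A → Player 2 plays c2 (best of -9, 7, -7); Row gets 2.
- B → Player 2 plays c3 (best of 0, -6, 5); Row gets -8.
- C → Player 2 plays c2 (best of 0, 7, 0); Row gets 6.
- D → Player 2 plays c3 (best of 3, 2, 8); Row gets 5.
Row's induced payoffs are 2, -8, 6, 5, so Row commits to C. Subgame-perfect outcome: (C, c2) with payoffs (6, 7).
For the simultaneous game, intersect best replies.
Row's best replies: c1→C; c2→D; c3→D.
Player 2's best replies: A→c2; B→c3; C→c2; D→c3.
The unique mutual best reply is (D, c3), giving (5, 8).
Sequential outcome (C, c2) differs from the Nash profile (D, c3).

no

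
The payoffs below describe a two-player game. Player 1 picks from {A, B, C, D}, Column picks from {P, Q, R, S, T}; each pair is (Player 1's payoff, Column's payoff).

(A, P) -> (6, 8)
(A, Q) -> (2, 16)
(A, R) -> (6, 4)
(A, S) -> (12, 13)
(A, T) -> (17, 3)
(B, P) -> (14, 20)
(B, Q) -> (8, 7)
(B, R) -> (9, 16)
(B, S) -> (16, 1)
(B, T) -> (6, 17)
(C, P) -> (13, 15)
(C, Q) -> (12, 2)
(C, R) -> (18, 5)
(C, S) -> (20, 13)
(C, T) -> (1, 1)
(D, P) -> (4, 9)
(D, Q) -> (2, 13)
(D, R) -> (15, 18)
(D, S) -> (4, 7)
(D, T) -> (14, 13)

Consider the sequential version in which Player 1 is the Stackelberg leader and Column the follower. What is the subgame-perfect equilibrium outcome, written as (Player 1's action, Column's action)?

Column best-responds to each possible Player 1 move:
- A: BR = Q, leader payoff 2.
- B: BR = P, leader payoff 14.
- C: BR = P, leader payoff 13.
- D: BR = R, leader payoff 15.
Player 1's induced payoffs are 2, 14, 13, 15, so Player 1 commits to D. Subgame-perfect outcome: (D, R) with payoffs (15, 18).

(D, R)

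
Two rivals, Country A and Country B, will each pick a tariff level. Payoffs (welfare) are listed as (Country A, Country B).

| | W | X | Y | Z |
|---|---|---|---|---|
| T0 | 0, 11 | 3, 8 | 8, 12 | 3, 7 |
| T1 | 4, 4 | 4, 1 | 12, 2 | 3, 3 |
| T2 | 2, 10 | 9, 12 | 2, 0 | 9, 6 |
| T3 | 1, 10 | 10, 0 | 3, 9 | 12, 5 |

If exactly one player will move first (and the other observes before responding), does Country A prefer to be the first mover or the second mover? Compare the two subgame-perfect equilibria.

If Country A leads: Country B's best replies are T0→Y, T1→W, T2→X, T3→W; Country A's induced payoffs 8, 4, 9, 1; outcome (T2, X), payoffs (9, 12).
If Country B leads: Country A's best replies are W→T1, X→T3, Y→T1, Z→T3; Country B's induced payoffs 4, 0, 2, 5; outcome (T3, Z), payoffs (12, 5).
Country A gets 9 moving first and 12 moving second, so Country A prefers to move second.

second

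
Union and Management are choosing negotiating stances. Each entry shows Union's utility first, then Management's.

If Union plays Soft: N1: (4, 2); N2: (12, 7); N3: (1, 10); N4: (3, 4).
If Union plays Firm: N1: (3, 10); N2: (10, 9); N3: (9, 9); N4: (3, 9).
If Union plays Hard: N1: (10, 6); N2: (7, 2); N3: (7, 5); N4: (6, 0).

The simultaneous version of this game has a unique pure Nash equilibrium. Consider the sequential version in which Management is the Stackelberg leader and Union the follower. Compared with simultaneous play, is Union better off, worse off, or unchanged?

worse off

Union best-responds to each possible Management move:
- N1: Union compares 4, 3, 10 and picks Hard; Management would get 6.
- N2: Union compares 12, 10, 7 and picks Soft; Management would get 7.
- N3: Union compares 1, 9, 7 and picks Firm; Management would get 9.
- N4: Union compares 3, 3, 6 and picks Hard; Management would get 0.
Management's induced payoffs are 6, 7, 9, 0, so Management commits to N3. Subgame-perfect outcome: (Firm, N3) with payoffs (9, 9).
Now find the simultaneous Nash equilibrium.
Union's best replies: N1→Hard; N2→Soft; N3→Firm; N4→Hard.
Management's best replies: Soft→N3; Firm→N1; Hard→N1.
Only (Hard, N1) has each player best-responding; Nash payoffs (10, 6).
Union earns 9 sequentially versus 10 at the Nash outcome: worse off.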